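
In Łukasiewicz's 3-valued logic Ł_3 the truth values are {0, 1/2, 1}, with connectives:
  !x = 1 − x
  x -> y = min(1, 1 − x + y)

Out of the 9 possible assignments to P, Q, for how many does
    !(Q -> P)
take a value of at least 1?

P = 0, Q = 0 ↦ 0  <
P = 0, Q = 1/2 ↦ 1/2  <
P = 0, Q = 1 ↦ 1  ≥
P = 1/2, Q = 0 ↦ 0  <
P = 1/2, Q = 1/2 ↦ 0  <
P = 1/2, Q = 1 ↦ 1/2  <
P = 1, Q = 0 ↦ 0  <
P = 1, Q = 1/2 ↦ 0  <
P = 1, Q = 1 ↦ 0  <
So 1 of the 9 assignments meets the threshold.

1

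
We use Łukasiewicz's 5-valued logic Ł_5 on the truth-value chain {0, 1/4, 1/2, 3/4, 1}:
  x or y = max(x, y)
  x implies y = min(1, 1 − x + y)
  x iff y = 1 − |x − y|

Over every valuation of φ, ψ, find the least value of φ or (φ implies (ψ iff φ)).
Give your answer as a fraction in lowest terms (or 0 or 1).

3/4

Take φ = 3/4, ψ = 0:
ψ iff φ = 0 iff 3/4 = 1/4
φ implies (ψ iff φ) = 3/4 implies 1/4 = 1/2
φ or (φ implies (ψ iff φ)) = 3/4 or 1/2 = 3/4
No assignment yields a value below 3/4, so this is the minimum.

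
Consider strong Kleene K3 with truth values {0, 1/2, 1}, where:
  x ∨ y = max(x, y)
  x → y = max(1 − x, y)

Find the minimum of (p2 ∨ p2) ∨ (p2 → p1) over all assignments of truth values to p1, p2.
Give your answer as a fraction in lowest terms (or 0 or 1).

Take p1 = 0, p2 = 1/2:
p2 ∨ p2 = 1/2 ∨ 1/2 = 1/2
p2 → p1 = 1/2 → 0 = 1/2
(p2 ∨ p2) ∨ (p2 → p1) = 1/2 ∨ 1/2 = 1/2
No assignment yields a value below 1/2, so this is the minimum.

1/2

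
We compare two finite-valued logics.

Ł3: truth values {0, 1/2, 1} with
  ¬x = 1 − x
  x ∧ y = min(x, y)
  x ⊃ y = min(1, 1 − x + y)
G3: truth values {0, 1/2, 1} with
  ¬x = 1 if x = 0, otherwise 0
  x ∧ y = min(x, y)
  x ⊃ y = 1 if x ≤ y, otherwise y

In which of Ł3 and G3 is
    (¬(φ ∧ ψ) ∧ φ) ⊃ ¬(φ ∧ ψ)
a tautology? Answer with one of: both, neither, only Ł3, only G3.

In Ł3: every assignment gives 1 — tautology.
In G3: every assignment gives 1 — tautology.

both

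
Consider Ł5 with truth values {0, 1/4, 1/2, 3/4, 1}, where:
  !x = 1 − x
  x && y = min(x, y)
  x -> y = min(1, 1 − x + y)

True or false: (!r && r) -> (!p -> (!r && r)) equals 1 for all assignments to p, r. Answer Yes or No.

At p = 3/4, r = 1/4, for instance:
!r = !1/4 = 3/4
!r && r = 3/4 && 1/4 = 1/4
!p = !3/4 = 1/4
!p -> (!r && r) = 1/4 -> 1/4 = 1
(!r && r) -> (!p -> (!r && r)) = 1/4 -> 1 = 1
and checking the remaining 24 assignments likewise gives ≥ 1 in every case.

Yes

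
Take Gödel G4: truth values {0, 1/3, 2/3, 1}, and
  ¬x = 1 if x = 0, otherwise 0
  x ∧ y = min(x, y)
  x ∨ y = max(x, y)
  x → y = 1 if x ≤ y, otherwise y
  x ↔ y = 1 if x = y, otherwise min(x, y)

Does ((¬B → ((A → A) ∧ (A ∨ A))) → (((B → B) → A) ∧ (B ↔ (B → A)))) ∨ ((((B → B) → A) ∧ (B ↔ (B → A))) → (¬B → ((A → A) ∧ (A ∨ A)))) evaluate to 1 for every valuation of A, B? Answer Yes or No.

Yes

A = 0, B = 0 ↦ 1
A = 0, B = 1/3 ↦ 1
A = 0, B = 2/3 ↦ 1
A = 0, B = 1 ↦ 1
A = 1/3, B = 0 ↦ 1
A = 1/3, B = 1/3 ↦ 1
A = 1/3, B = 2/3 ↦ 1
A = 1/3, B = 1 ↦ 1
A = 2/3, B = 0 ↦ 1
A = 2/3, B = 1/3 ↦ 1
A = 2/3, B = 2/3 ↦ 1
A = 2/3, B = 1 ↦ 1
A = 1, B = 0 ↦ 1
A = 1, B = 1/3 ↦ 1
A = 1, B = 2/3 ↦ 1
A = 1, B = 1 ↦ 1
Every assignment gives a value ≥ 1.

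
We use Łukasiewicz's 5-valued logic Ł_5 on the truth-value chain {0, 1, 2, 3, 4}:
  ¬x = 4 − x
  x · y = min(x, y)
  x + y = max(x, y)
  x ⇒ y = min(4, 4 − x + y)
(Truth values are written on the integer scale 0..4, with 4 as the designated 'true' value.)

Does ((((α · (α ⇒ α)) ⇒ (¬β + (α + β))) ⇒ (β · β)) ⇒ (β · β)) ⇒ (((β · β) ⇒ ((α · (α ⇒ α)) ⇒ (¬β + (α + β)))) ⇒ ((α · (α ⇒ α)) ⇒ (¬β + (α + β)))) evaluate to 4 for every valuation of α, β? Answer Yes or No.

At α = 1, β = 4, for instance:
α ⇒ α = 1 ⇒ 1 = 4
α · (α ⇒ α) = 1 · 4 = 1
¬β = ¬4 = 0
α + β = 1 + 4 = 4
¬β + (α + β) = 0 + 4 = 4
(α · (α ⇒ α)) ⇒ (¬β + (α + β)) = 1 ⇒ 4 = 4
β · β = 4 · 4 = 4
((α · (α ⇒ α)) ⇒ (¬β + (α + β))) ⇒ (β · β) = 4 ⇒ 4 = 4
(((α · (α ⇒ α)) ⇒ (¬β + (α + β))) ⇒ (β · β)) ⇒ (β · β) = 4 ⇒ 4 = 4
(β · β) ⇒ ((α · (α ⇒ α)) ⇒ (¬β + (α + β))) = 4 ⇒ 4 = 4
((β · β) ⇒ ((α · (α ⇒ α)) ⇒ (¬β + (α + β)))) ⇒ ((α · (α ⇒ α)) ⇒ (¬β + (α + β))) = 4 ⇒ 4 = 4
((((α · (α ⇒ α)) ⇒ (¬β + (α + β))) ⇒ (β · β)) ⇒ (β · β)) ⇒ (((β · β) ⇒ ((α · (α ⇒ α)) ⇒ (¬β + (α + β)))) ⇒ ((α · (α ⇒ α)) ⇒ (¬β + (α + β)))) = 4 ⇒ 4 = 4
and checking the remaining 24 assignments likewise gives ≥ 4 in every case.

Yes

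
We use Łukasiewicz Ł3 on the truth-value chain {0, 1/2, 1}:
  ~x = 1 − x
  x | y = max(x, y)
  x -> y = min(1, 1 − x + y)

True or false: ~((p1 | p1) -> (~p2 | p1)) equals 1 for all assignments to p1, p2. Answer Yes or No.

Counterexample: take p1 = 0, p2 = 0.
p1 | p1 = 0 | 0 = 0
~p2 = ~0 = 1
~p2 | p1 = 1 | 0 = 1
(p1 | p1) -> (~p2 | p1) = 0 -> 1 = 1
~((p1 | p1) -> (~p2 | p1)) = ~1 = 0
This gives 0 ≠ 1.

No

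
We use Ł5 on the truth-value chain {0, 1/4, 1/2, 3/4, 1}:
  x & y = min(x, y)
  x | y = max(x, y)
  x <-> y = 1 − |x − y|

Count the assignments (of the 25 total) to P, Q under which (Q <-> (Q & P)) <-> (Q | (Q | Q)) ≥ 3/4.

value 1: 3 assignments (counts)
value 3/4: 5 assignments (counts)
value 1/2: 6 assignments
value 1/4: 5 assignments
value 0: 6 assignments
So 8 of the 25 assignments meet the threshold.

8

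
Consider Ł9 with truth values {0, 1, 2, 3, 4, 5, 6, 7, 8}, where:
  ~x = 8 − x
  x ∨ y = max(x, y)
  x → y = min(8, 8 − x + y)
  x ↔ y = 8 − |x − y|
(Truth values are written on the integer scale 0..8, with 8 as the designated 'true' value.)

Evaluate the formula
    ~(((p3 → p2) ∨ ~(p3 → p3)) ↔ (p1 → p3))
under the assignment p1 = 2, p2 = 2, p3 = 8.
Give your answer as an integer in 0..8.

6

p3 → p2 = 8 → 2 = 2
p3 → p3 = 8 → 8 = 8
~(p3 → p3) = ~8 = 0
(p3 → p2) ∨ ~(p3 → p3) = 2 ∨ 0 = 2
p1 → p3 = 2 → 8 = 8
((p3 → p2) ∨ ~(p3 → p3)) ↔ (p1 → p3) = 2 ↔ 8 = 2
~(((p3 → p2) ∨ ~(p3 → p3)) ↔ (p1 → p3)) = ~2 = 6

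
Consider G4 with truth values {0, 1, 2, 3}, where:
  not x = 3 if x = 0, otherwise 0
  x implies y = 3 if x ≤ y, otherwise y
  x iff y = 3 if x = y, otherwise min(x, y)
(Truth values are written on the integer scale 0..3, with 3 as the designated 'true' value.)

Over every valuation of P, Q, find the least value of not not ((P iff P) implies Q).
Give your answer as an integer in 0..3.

Take P = 0, Q = 0:
P iff P = 0 iff 0 = 3
(P iff P) implies Q = 3 implies 0 = 0
not ((P iff P) implies Q) = not 0 = 3
not not ((P iff P) implies Q) = not 3 = 0
No assignment yields a value below 0, so this is the minimum.

0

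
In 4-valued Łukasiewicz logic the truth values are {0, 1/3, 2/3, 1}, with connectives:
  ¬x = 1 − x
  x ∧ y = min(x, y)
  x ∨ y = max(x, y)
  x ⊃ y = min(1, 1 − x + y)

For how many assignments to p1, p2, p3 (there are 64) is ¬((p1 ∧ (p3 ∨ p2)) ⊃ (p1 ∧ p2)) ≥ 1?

1

value 1: 1 assignment (counts)
value 2/3: 4 assignments
value 1/3: 9 assignments
value 0: 50 assignments
So 1 of the 64 assignments meets the threshold.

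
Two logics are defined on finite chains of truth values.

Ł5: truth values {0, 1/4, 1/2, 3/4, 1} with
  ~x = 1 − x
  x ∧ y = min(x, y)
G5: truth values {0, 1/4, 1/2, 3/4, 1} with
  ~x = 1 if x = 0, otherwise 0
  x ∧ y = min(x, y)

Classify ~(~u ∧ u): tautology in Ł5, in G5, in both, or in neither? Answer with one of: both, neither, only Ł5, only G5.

In Ł5: at u = 1/4 the value is 3/4 — not a tautology.
In G5: every assignment gives 1 — tautology.

only G5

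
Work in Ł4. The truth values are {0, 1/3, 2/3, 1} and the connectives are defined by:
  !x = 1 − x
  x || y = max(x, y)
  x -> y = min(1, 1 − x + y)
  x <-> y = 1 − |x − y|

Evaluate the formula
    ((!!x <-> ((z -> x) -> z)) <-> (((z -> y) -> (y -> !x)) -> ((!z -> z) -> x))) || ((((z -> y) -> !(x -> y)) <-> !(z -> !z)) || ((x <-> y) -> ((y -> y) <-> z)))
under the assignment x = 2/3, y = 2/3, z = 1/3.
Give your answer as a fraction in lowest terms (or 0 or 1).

!x = !2/3 = 1/3
!!x = !1/3 = 2/3
z -> x = 1/3 -> 2/3 = 1
(z -> x) -> z = 1 -> 1/3 = 1/3
!!x <-> ((z -> x) -> z) = 2/3 <-> 1/3 = 2/3
z -> y = 1/3 -> 2/3 = 1
!x = !2/3 = 1/3
y -> !x = 2/3 -> 1/3 = 2/3
(z -> y) -> (y -> !x) = 1 -> 2/3 = 2/3
!z = !1/3 = 2/3
!z -> z = 2/3 -> 1/3 = 2/3
(!z -> z) -> x = 2/3 -> 2/3 = 1
((z -> y) -> (y -> !x)) -> ((!z -> z) -> x) = 2/3 -> 1 = 1
(!!x <-> ((z -> x) -> z)) <-> (((z -> y) -> (y -> !x)) -> ((!z -> z) -> x)) = 2/3 <-> 1 = 2/3
z -> y = 1/3 -> 2/3 = 1
x -> y = 2/3 -> 2/3 = 1
!(x -> y) = !1 = 0
(z -> y) -> !(x -> y) = 1 -> 0 = 0
!z = !1/3 = 2/3
z -> !z = 1/3 -> 2/3 = 1
!(z -> !z) = !1 = 0
((z -> y) -> !(x -> y)) <-> !(z -> !z) = 0 <-> 0 = 1
x <-> y = 2/3 <-> 2/3 = 1
y -> y = 2/3 -> 2/3 = 1
(y -> y) <-> z = 1 <-> 1/3 = 1/3
(x <-> y) -> ((y -> y) <-> z) = 1 -> 1/3 = 1/3
(((z -> y) -> !(x -> y)) <-> !(z -> !z)) || ((x <-> y) -> ((y -> y) <-> z)) = 1 || 1/3 = 1
((!!x <-> ((z -> x) -> z)) <-> (((z -> y) -> (y -> !x)) -> ((!z -> z) -> x))) || ((((z -> y) -> !(x -> y)) <-> !(z -> !z)) || ((x <-> y) -> ((y -> y) <-> z))) = 2/3 || 1 = 1

1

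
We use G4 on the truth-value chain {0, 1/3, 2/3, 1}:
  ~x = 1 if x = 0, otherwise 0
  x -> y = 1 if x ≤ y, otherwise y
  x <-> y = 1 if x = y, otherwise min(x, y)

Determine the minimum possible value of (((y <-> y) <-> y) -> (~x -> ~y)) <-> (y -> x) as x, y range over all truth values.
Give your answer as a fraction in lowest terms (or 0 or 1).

1/3

Take x = 1/3, y = 2/3:
y <-> y = 2/3 <-> 2/3 = 1
(y <-> y) <-> y = 1 <-> 2/3 = 2/3
~x = ~1/3 = 0
~y = ~2/3 = 0
~x -> ~y = 0 -> 0 = 1
((y <-> y) <-> y) -> (~x -> ~y) = 2/3 -> 1 = 1
y -> x = 2/3 -> 1/3 = 1/3
(((y <-> y) <-> y) -> (~x -> ~y)) <-> (y -> x) = 1 <-> 1/3 = 1/3
No assignment yields a value below 1/3, so this is the minimum.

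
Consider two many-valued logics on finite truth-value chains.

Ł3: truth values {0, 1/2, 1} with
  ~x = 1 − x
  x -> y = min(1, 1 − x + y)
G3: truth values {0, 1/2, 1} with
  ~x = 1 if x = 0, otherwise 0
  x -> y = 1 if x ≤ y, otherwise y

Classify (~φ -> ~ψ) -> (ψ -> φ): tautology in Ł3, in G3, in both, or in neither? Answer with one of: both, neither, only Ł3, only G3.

In Ł3: every assignment gives 1 — tautology.
In G3: at φ = 1/2, ψ = 1 the value is 1/2 — not a tautology.

only Ł3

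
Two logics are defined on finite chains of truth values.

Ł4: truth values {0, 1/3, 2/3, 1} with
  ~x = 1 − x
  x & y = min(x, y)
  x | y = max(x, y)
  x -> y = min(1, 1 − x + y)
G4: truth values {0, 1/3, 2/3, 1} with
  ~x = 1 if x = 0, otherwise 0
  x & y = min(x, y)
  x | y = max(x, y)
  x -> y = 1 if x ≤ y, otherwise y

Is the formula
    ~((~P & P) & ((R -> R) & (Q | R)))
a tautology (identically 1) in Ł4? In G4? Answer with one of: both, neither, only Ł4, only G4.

In Ł4: at P = 1/3, Q = 0, R = 1/3 the value is 2/3 — not a tautology.
In G4: every assignment gives 1 — tautology.

only G4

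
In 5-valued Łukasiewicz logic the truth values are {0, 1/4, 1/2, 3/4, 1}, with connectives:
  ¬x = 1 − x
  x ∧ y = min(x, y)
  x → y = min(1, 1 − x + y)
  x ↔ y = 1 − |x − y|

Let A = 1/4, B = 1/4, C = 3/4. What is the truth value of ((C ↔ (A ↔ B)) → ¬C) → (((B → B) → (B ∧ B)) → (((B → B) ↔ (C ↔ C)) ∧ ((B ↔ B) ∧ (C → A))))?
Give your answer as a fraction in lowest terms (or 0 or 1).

A ↔ B = 1/4 ↔ 1/4 = 1
C ↔ (A ↔ B) = 3/4 ↔ 1 = 3/4
¬C = ¬3/4 = 1/4
(C ↔ (A ↔ B)) → ¬C = 3/4 → 1/4 = 1/2
B → B = 1/4 → 1/4 = 1
B ∧ B = 1/4 ∧ 1/4 = 1/4
(B → B) → (B ∧ B) = 1 → 1/4 = 1/4
B → B = 1/4 → 1/4 = 1
C ↔ C = 3/4 ↔ 3/4 = 1
(B → B) ↔ (C ↔ C) = 1 ↔ 1 = 1
B ↔ B = 1/4 ↔ 1/4 = 1
C → A = 3/4 → 1/4 = 1/2
(B ↔ B) ∧ (C → A) = 1 ∧ 1/2 = 1/2
((B → B) ↔ (C ↔ C)) ∧ ((B ↔ B) ∧ (C → A)) = 1 ∧ 1/2 = 1/2
((B → B) → (B ∧ B)) → (((B → B) ↔ (C ↔ C)) ∧ ((B ↔ B) ∧ (C → A))) = 1/4 → 1/2 = 1
((C ↔ (A ↔ B)) → ¬C) → (((B → B) → (B ∧ B)) → (((B → B) ↔ (C ↔ C)) ∧ ((B ↔ B) ∧ (C → A)))) = 1/2 → 1 = 1

1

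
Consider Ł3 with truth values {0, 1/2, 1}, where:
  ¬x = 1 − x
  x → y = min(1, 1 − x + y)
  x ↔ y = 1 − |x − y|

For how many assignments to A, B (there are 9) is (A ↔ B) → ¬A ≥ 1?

A = 0, B = 0 ↦ 1  ≥
A = 0, B = 1/2 ↦ 1  ≥
A = 0, B = 1 ↦ 1  ≥
A = 1/2, B = 0 ↦ 1  ≥
A = 1/2, B = 1/2 ↦ 1/2  <
A = 1/2, B = 1 ↦ 1  ≥
A = 1, B = 0 ↦ 1  ≥
A = 1, B = 1/2 ↦ 1/2  <
A = 1, B = 1 ↦ 0  <
So 6 of the 9 assignments meet the threshold.

6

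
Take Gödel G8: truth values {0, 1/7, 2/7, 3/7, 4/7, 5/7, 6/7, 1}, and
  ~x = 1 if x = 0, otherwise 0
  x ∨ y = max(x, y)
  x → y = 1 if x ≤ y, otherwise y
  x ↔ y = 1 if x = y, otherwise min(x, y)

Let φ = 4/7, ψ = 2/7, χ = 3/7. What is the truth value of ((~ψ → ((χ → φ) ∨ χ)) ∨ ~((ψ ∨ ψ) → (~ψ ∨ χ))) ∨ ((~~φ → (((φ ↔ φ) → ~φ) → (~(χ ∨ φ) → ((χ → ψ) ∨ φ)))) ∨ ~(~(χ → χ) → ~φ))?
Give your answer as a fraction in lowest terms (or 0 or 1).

1

~ψ = ~2/7 = 0
χ → φ = 3/7 → 4/7 = 1
(χ → φ) ∨ χ = 1 ∨ 3/7 = 1
~ψ → ((χ → φ) ∨ χ) = 0 → 1 = 1
ψ ∨ ψ = 2/7 ∨ 2/7 = 2/7
~ψ = ~2/7 = 0
~ψ ∨ χ = 0 ∨ 3/7 = 3/7
(ψ ∨ ψ) → (~ψ ∨ χ) = 2/7 → 3/7 = 1
~((ψ ∨ ψ) → (~ψ ∨ χ)) = ~1 = 0
(~ψ → ((χ → φ) ∨ χ)) ∨ ~((ψ ∨ ψ) → (~ψ ∨ χ)) = 1 ∨ 0 = 1
~φ = ~4/7 = 0
~~φ = ~0 = 1
φ ↔ φ = 4/7 ↔ 4/7 = 1
~φ = ~4/7 = 0
(φ ↔ φ) → ~φ = 1 → 0 = 0
χ ∨ φ = 3/7 ∨ 4/7 = 4/7
~(χ ∨ φ) = ~4/7 = 0
χ → ψ = 3/7 → 2/7 = 2/7
(χ → ψ) ∨ φ = 2/7 ∨ 4/7 = 4/7
~(χ ∨ φ) → ((χ → ψ) ∨ φ) = 0 → 4/7 = 1
((φ ↔ φ) → ~φ) → (~(χ ∨ φ) → ((χ → ψ) ∨ φ)) = 0 → 1 = 1
~~φ → (((φ ↔ φ) → ~φ) → (~(χ ∨ φ) → ((χ → ψ) ∨ φ))) = 1 → 1 = 1
χ → χ = 3/7 → 3/7 = 1
~(χ → χ) = ~1 = 0
~φ = ~4/7 = 0
~(χ → χ) → ~φ = 0 → 0 = 1
~(~(χ → χ) → ~φ) = ~1 = 0
(~~φ → (((φ ↔ φ) → ~φ) → (~(χ ∨ φ) → ((χ → ψ) ∨ φ)))) ∨ ~(~(χ → χ) → ~φ) = 1 ∨ 0 = 1
((~ψ → ((χ → φ) ∨ χ)) ∨ ~((ψ ∨ ψ) → (~ψ ∨ χ))) ∨ ((~~φ → (((φ ↔ φ) → ~φ) → (~(χ ∨ φ) → ((χ → ψ) ∨ φ)))) ∨ ~(~(χ → χ) → ~φ)) = 1 ∨ 1 = 1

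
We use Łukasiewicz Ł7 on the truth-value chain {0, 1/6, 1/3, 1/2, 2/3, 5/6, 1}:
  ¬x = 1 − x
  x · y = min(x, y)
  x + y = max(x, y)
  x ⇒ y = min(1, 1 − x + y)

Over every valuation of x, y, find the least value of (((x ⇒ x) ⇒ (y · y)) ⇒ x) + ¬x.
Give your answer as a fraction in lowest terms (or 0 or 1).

Take x = 1/2, y = 1:
x ⇒ x = 1/2 ⇒ 1/2 = 1
y · y = 1 · 1 = 1
(x ⇒ x) ⇒ (y · y) = 1 ⇒ 1 = 1
((x ⇒ x) ⇒ (y · y)) ⇒ x = 1 ⇒ 1/2 = 1/2
¬x = ¬1/2 = 1/2
(((x ⇒ x) ⇒ (y · y)) ⇒ x) + ¬x = 1/2 + 1/2 = 1/2
No assignment yields a value below 1/2, so this is the minimum.

1/2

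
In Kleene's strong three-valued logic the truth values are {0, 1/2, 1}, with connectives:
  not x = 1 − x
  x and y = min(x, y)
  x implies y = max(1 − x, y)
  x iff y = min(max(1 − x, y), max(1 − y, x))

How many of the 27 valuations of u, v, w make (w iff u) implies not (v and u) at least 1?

17

value 1: 17 assignments (counts)
value 1/2: 9 assignments
value 0: 1 assignment
So 17 of the 27 assignments meet the threshold.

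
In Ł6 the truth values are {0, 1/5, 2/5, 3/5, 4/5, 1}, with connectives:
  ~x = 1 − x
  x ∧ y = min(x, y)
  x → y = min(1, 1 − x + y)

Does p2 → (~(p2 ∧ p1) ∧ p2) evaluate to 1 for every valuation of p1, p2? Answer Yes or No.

No

Counterexample: take p1 = 1/5, p2 = 1.
p2 ∧ p1 = 1 ∧ 1/5 = 1/5
~(p2 ∧ p1) = ~1/5 = 4/5
~(p2 ∧ p1) ∧ p2 = 4/5 ∧ 1 = 4/5
p2 → (~(p2 ∧ p1) ∧ p2) = 1 → 4/5 = 4/5
This gives 4/5 ≠ 1.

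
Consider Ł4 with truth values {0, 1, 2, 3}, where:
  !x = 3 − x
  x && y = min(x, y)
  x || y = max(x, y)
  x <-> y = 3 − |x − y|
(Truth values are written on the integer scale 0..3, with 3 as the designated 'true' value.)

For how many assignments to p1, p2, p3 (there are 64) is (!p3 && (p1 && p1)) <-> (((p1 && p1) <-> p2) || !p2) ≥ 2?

value 3: 15 assignments (counts)
value 2: 20 assignments (counts)
value 1: 19 assignments
value 0: 10 assignments
So 35 of the 64 assignments meet the threshold.

35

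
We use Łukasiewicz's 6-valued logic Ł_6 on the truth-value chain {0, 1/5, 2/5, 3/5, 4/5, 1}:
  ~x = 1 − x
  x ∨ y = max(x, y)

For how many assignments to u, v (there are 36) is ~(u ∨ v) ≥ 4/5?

4

value 1: 1 assignment (counts)
value 4/5: 3 assignments (counts)
value 3/5: 5 assignments
value 2/5: 7 assignments
value 1/5: 9 assignments
value 0: 11 assignments
So 4 of the 36 assignments meet the threshold.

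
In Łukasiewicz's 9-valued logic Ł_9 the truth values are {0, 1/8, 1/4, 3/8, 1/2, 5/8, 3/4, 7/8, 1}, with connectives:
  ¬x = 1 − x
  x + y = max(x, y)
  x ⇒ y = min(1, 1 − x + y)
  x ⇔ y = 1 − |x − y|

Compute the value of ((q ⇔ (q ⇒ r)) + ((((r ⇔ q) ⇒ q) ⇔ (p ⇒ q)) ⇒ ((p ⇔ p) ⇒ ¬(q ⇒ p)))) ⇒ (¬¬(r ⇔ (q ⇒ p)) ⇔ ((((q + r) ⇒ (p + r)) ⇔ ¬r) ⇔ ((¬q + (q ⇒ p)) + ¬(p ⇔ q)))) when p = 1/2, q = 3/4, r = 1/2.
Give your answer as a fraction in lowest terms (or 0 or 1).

q ⇒ r = 3/4 ⇒ 1/2 = 3/4
q ⇔ (q ⇒ r) = 3/4 ⇔ 3/4 = 1
r ⇔ q = 1/2 ⇔ 3/4 = 3/4
(r ⇔ q) ⇒ q = 3/4 ⇒ 3/4 = 1
p ⇒ q = 1/2 ⇒ 3/4 = 1
((r ⇔ q) ⇒ q) ⇔ (p ⇒ q) = 1 ⇔ 1 = 1
p ⇔ p = 1/2 ⇔ 1/2 = 1
q ⇒ p = 3/4 ⇒ 1/2 = 3/4
¬(q ⇒ p) = ¬3/4 = 1/4
(p ⇔ p) ⇒ ¬(q ⇒ p) = 1 ⇒ 1/4 = 1/4
(((r ⇔ q) ⇒ q) ⇔ (p ⇒ q)) ⇒ ((p ⇔ p) ⇒ ¬(q ⇒ p)) = 1 ⇒ 1/4 = 1/4
(q ⇔ (q ⇒ r)) + ((((r ⇔ q) ⇒ q) ⇔ (p ⇒ q)) ⇒ ((p ⇔ p) ⇒ ¬(q ⇒ p))) = 1 + 1/4 = 1
q ⇒ p = 3/4 ⇒ 1/2 = 3/4
r ⇔ (q ⇒ p) = 1/2 ⇔ 3/4 = 3/4
¬(r ⇔ (q ⇒ p)) = ¬3/4 = 1/4
¬¬(r ⇔ (q ⇒ p)) = ¬1/4 = 3/4
q + r = 3/4 + 1/2 = 3/4
p + r = 1/2 + 1/2 = 1/2
(q + r) ⇒ (p + r) = 3/4 ⇒ 1/2 = 3/4
¬r = ¬1/2 = 1/2
((q + r) ⇒ (p + r)) ⇔ ¬r = 3/4 ⇔ 1/2 = 3/4
¬q = ¬3/4 = 1/4
q ⇒ p = 3/4 ⇒ 1/2 = 3/4
¬q + (q ⇒ p) = 1/4 + 3/4 = 3/4
p ⇔ q = 1/2 ⇔ 3/4 = 3/4
¬(p ⇔ q) = ¬3/4 = 1/4
(¬q + (q ⇒ p)) + ¬(p ⇔ q) = 3/4 + 1/4 = 3/4
(((q + r) ⇒ (p + r)) ⇔ ¬r) ⇔ ((¬q + (q ⇒ p)) + ¬(p ⇔ q)) = 3/4 ⇔ 3/4 = 1
¬¬(r ⇔ (q ⇒ p)) ⇔ ((((q + r) ⇒ (p + r)) ⇔ ¬r) ⇔ ((¬q + (q ⇒ p)) + ¬(p ⇔ q))) = 3/4 ⇔ 1 = 3/4
((q ⇔ (q ⇒ r)) + ((((r ⇔ q) ⇒ q) ⇔ (p ⇒ q)) ⇒ ((p ⇔ p) ⇒ ¬(q ⇒ p)))) ⇒ (¬¬(r ⇔ (q ⇒ p)) ⇔ ((((q + r) ⇒ (p + r)) ⇔ ¬r) ⇔ ((¬q + (q ⇒ p)) + ¬(p ⇔ q)))) = 1 ⇒ 3/4 = 3/4

3/4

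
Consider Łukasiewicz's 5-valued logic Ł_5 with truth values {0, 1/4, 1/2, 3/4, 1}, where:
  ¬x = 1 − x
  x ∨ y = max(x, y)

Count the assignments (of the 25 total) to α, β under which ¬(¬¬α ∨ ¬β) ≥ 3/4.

value 1: 1 assignment (counts)
value 3/4: 3 assignments (counts)
value 1/2: 5 assignments
value 1/4: 7 assignments
value 0: 9 assignments
So 4 of the 25 assignments meet the threshold.

4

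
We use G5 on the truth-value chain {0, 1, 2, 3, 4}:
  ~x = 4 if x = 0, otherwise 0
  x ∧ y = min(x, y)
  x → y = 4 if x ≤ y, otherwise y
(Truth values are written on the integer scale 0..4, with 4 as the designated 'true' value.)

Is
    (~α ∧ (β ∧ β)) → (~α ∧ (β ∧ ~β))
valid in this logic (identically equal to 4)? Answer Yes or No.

No

Counterexample: take α = 0, β = 1.
~α = ~0 = 4
β ∧ β = 1 ∧ 1 = 1
~α ∧ (β ∧ β) = 4 ∧ 1 = 1
~α = ~0 = 4
~β = ~1 = 0
β ∧ ~β = 1 ∧ 0 = 0
~α ∧ (β ∧ ~β) = 4 ∧ 0 = 0
(~α ∧ (β ∧ β)) → (~α ∧ (β ∧ ~β)) = 1 → 0 = 0
This gives 0 ≠ 4.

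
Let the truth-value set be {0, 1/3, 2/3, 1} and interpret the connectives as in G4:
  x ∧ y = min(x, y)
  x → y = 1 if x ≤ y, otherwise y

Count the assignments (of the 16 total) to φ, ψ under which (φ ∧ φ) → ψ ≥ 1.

10

φ = 0, ψ = 0 ↦ 1  ≥
φ = 0, ψ = 1/3 ↦ 1  ≥
φ = 0, ψ = 2/3 ↦ 1  ≥
φ = 0, ψ = 1 ↦ 1  ≥
φ = 1/3, ψ = 0 ↦ 0  <
φ = 1/3, ψ = 1/3 ↦ 1  ≥
φ = 1/3, ψ = 2/3 ↦ 1  ≥
φ = 1/3, ψ = 1 ↦ 1  ≥
φ = 2/3, ψ = 0 ↦ 0  <
φ = 2/3, ψ = 1/3 ↦ 1/3  <
φ = 2/3, ψ = 2/3 ↦ 1  ≥
φ = 2/3, ψ = 1 ↦ 1  ≥
φ = 1, ψ = 0 ↦ 0  <
φ = 1, ψ = 1/3 ↦ 1/3  <
φ = 1, ψ = 2/3 ↦ 2/3  <
φ = 1, ψ = 1 ↦ 1  ≥
So 10 of the 16 assignments meet the threshold.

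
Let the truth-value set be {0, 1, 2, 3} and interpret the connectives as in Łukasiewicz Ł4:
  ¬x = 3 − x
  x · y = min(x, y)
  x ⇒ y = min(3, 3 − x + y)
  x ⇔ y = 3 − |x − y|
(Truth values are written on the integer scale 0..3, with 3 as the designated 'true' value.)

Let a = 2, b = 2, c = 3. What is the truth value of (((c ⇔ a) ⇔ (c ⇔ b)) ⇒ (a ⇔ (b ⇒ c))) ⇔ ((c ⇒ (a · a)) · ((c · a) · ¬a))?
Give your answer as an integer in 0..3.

c ⇔ a = 3 ⇔ 2 = 2
c ⇔ b = 3 ⇔ 2 = 2
(c ⇔ a) ⇔ (c ⇔ b) = 2 ⇔ 2 = 3
b ⇒ c = 2 ⇒ 3 = 3
a ⇔ (b ⇒ c) = 2 ⇔ 3 = 2
((c ⇔ a) ⇔ (c ⇔ b)) ⇒ (a ⇔ (b ⇒ c)) = 3 ⇒ 2 = 2
a · a = 2 · 2 = 2
c ⇒ (a · a) = 3 ⇒ 2 = 2
c · a = 3 · 2 = 2
¬a = ¬2 = 1
(c · a) · ¬a = 2 · 1 = 1
(c ⇒ (a · a)) · ((c · a) · ¬a) = 2 · 1 = 1
(((c ⇔ a) ⇔ (c ⇔ b)) ⇒ (a ⇔ (b ⇒ c))) ⇔ ((c ⇒ (a · a)) · ((c · a) · ¬a)) = 2 ⇔ 1 = 2

2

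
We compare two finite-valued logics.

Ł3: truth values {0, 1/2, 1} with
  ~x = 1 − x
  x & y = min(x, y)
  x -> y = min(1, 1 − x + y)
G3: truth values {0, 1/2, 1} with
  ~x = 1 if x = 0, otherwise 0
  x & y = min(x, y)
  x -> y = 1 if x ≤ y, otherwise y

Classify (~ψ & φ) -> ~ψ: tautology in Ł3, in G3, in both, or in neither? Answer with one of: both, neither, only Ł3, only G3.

both

In Ł3: every assignment gives 1 — tautology.
In G3: every assignment gives 1 — tautology.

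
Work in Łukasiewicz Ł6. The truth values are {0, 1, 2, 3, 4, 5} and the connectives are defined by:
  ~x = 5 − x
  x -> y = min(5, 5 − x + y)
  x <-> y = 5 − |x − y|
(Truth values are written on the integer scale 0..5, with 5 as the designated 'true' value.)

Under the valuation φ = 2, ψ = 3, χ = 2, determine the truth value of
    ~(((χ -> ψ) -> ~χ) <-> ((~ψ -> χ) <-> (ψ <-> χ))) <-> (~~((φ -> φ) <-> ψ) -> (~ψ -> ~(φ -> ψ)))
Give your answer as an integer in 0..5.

χ -> ψ = 2 -> 3 = 5
~χ = ~2 = 3
(χ -> ψ) -> ~χ = 5 -> 3 = 3
~ψ = ~3 = 2
~ψ -> χ = 2 -> 2 = 5
ψ <-> χ = 3 <-> 2 = 4
(~ψ -> χ) <-> (ψ <-> χ) = 5 <-> 4 = 4
((χ -> ψ) -> ~χ) <-> ((~ψ -> χ) <-> (ψ <-> χ)) = 3 <-> 4 = 4
~(((χ -> ψ) -> ~χ) <-> ((~ψ -> χ) <-> (ψ <-> χ))) = ~4 = 1
φ -> φ = 2 -> 2 = 5
(φ -> φ) <-> ψ = 5 <-> 3 = 3
~((φ -> φ) <-> ψ) = ~3 = 2
~~((φ -> φ) <-> ψ) = ~2 = 3
~ψ = ~3 = 2
φ -> ψ = 2 -> 3 = 5
~(φ -> ψ) = ~5 = 0
~ψ -> ~(φ -> ψ) = 2 -> 0 = 3
~~((φ -> φ) <-> ψ) -> (~ψ -> ~(φ -> ψ)) = 3 -> 3 = 5
~(((χ -> ψ) -> ~χ) <-> ((~ψ -> χ) <-> (ψ <-> χ))) <-> (~~((φ -> φ) <-> ψ) -> (~ψ -> ~(φ -> ψ))) = 1 <-> 5 = 1

1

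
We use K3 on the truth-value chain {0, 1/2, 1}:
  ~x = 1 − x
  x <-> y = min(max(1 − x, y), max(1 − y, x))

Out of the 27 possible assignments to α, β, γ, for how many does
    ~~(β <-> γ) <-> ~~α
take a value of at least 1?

4

value 1: 4 assignments (counts)
value 1/2: 19 assignments
value 0: 4 assignments
So 4 of the 27 assignments meet the threshold.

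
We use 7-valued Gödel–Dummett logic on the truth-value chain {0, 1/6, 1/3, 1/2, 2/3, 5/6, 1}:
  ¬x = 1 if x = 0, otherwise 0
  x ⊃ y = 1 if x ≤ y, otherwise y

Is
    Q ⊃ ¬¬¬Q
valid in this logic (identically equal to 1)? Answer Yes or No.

Counterexample: take Q = 1/6.
¬Q = ¬1/6 = 0
¬¬Q = ¬0 = 1
¬¬¬Q = ¬1 = 0
Q ⊃ ¬¬¬Q = 1/6 ⊃ 0 = 0
This gives 0 ≠ 1.

No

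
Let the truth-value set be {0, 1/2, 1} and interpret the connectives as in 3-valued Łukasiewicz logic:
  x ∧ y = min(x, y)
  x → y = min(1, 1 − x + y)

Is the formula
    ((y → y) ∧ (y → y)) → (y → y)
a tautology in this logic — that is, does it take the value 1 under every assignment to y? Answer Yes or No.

y = 0 ↦ 1
y = 1/2 ↦ 1
y = 1 ↦ 1
Every assignment gives a value ≥ 1.

Yes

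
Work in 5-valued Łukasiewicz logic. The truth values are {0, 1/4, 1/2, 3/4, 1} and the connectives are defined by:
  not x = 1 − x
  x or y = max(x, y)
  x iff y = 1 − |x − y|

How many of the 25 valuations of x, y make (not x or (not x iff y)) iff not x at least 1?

13

value 1: 13 assignments (counts)
value 3/4: 5 assignments
value 1/2: 4 assignments
value 1/4: 2 assignments
value 0: 1 assignment
So 13 of the 25 assignments meet the threshold.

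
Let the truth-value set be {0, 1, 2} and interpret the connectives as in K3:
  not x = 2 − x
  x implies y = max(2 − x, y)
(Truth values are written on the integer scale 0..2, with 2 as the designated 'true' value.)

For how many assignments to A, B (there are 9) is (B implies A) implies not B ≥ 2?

4

A = 0, B = 0 ↦ 2  ≥
A = 0, B = 1 ↦ 1  <
A = 0, B = 2 ↦ 2  ≥
A = 1, B = 0 ↦ 2  ≥
A = 1, B = 1 ↦ 1  <
A = 1, B = 2 ↦ 1  <
A = 2, B = 0 ↦ 2  ≥
A = 2, B = 1 ↦ 1  <
A = 2, B = 2 ↦ 0  <
So 4 of the 9 assignments meet the threshold.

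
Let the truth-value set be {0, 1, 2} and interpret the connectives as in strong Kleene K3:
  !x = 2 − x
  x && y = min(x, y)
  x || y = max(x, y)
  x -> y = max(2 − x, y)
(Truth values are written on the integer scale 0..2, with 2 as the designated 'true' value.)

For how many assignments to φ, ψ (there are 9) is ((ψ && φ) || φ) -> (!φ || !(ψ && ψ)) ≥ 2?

φ = 0, ψ = 0 ↦ 2  ≥
φ = 0, ψ = 1 ↦ 2  ≥
φ = 0, ψ = 2 ↦ 2  ≥
φ = 1, ψ = 0 ↦ 2  ≥
φ = 1, ψ = 1 ↦ 1  <
φ = 1, ψ = 2 ↦ 1  <
φ = 2, ψ = 0 ↦ 2  ≥
φ = 2, ψ = 1 ↦ 1  <
φ = 2, ψ = 2 ↦ 0  <
So 5 of the 9 assignments meet the threshold.

5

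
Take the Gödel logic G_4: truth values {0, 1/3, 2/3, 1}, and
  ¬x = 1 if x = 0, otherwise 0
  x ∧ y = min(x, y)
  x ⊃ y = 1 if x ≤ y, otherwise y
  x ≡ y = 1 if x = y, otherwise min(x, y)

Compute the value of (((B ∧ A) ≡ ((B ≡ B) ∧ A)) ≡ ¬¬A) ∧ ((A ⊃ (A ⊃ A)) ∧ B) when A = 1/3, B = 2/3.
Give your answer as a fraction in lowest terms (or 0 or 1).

2/3

B ∧ A = 2/3 ∧ 1/3 = 1/3
B ≡ B = 2/3 ≡ 2/3 = 1
(B ≡ B) ∧ A = 1 ∧ 1/3 = 1/3
(B ∧ A) ≡ ((B ≡ B) ∧ A) = 1/3 ≡ 1/3 = 1
¬A = ¬1/3 = 0
¬¬A = ¬0 = 1
((B ∧ A) ≡ ((B ≡ B) ∧ A)) ≡ ¬¬A = 1 ≡ 1 = 1
A ⊃ A = 1/3 ⊃ 1/3 = 1
A ⊃ (A ⊃ A) = 1/3 ⊃ 1 = 1
(A ⊃ (A ⊃ A)) ∧ B = 1 ∧ 2/3 = 2/3
(((B ∧ A) ≡ ((B ≡ B) ∧ A)) ≡ ¬¬A) ∧ ((A ⊃ (A ⊃ A)) ∧ B) = 1 ∧ 2/3 = 2/3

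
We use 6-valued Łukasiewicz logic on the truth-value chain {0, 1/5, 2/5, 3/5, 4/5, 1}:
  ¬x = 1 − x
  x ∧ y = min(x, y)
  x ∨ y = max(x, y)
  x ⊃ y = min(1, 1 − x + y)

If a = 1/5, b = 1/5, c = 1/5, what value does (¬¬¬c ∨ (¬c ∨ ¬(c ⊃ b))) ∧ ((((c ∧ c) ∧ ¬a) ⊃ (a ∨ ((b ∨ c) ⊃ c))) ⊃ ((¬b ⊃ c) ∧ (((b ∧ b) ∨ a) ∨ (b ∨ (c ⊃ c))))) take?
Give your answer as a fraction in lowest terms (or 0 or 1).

2/5

¬c = ¬1/5 = 4/5
¬¬c = ¬4/5 = 1/5
¬¬¬c = ¬1/5 = 4/5
¬c = ¬1/5 = 4/5
c ⊃ b = 1/5 ⊃ 1/5 = 1
¬(c ⊃ b) = ¬1 = 0
¬c ∨ ¬(c ⊃ b) = 4/5 ∨ 0 = 4/5
¬¬¬c ∨ (¬c ∨ ¬(c ⊃ b)) = 4/5 ∨ 4/5 = 4/5
c ∧ c = 1/5 ∧ 1/5 = 1/5
¬a = ¬1/5 = 4/5
(c ∧ c) ∧ ¬a = 1/5 ∧ 4/5 = 1/5
b ∨ c = 1/5 ∨ 1/5 = 1/5
(b ∨ c) ⊃ c = 1/5 ⊃ 1/5 = 1
a ∨ ((b ∨ c) ⊃ c) = 1/5 ∨ 1 = 1
((c ∧ c) ∧ ¬a) ⊃ (a ∨ ((b ∨ c) ⊃ c)) = 1/5 ⊃ 1 = 1
¬b = ¬1/5 = 4/5
¬b ⊃ c = 4/5 ⊃ 1/5 = 2/5
b ∧ b = 1/5 ∧ 1/5 = 1/5
(b ∧ b) ∨ a = 1/5 ∨ 1/5 = 1/5
c ⊃ c = 1/5 ⊃ 1/5 = 1
b ∨ (c ⊃ c) = 1/5 ∨ 1 = 1
((b ∧ b) ∨ a) ∨ (b ∨ (c ⊃ c)) = 1/5 ∨ 1 = 1
(¬b ⊃ c) ∧ (((b ∧ b) ∨ a) ∨ (b ∨ (c ⊃ c))) = 2/5 ∧ 1 = 2/5
(((c ∧ c) ∧ ¬a) ⊃ (a ∨ ((b ∨ c) ⊃ c))) ⊃ ((¬b ⊃ c) ∧ (((b ∧ b) ∨ a) ∨ (b ∨ (c ⊃ c)))) = 1 ⊃ 2/5 = 2/5
(¬¬¬c ∨ (¬c ∨ ¬(c ⊃ b))) ∧ ((((c ∧ c) ∧ ¬a) ⊃ (a ∨ ((b ∨ c) ⊃ c))) ⊃ ((¬b ⊃ c) ∧ (((b ∧ b) ∨ a) ∨ (b ∨ (c ⊃ c))))) = 4/5 ∧ 2/5 = 2/5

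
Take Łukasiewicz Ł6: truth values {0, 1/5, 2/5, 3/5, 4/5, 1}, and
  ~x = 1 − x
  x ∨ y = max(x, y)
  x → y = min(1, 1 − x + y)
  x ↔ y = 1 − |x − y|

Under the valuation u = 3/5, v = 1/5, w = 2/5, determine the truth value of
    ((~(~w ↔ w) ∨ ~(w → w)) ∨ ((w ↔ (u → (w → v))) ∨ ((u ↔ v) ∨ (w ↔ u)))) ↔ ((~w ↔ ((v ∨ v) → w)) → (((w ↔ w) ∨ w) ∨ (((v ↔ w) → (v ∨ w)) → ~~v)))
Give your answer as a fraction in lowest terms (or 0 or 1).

~w = ~2/5 = 3/5
~w ↔ w = 3/5 ↔ 2/5 = 4/5
~(~w ↔ w) = ~4/5 = 1/5
w → w = 2/5 → 2/5 = 1
~(w → w) = ~1 = 0
~(~w ↔ w) ∨ ~(w → w) = 1/5 ∨ 0 = 1/5
w → v = 2/5 → 1/5 = 4/5
u → (w → v) = 3/5 → 4/5 = 1
w ↔ (u → (w → v)) = 2/5 ↔ 1 = 2/5
u ↔ v = 3/5 ↔ 1/5 = 3/5
w ↔ u = 2/5 ↔ 3/5 = 4/5
(u ↔ v) ∨ (w ↔ u) = 3/5 ∨ 4/5 = 4/5
(w ↔ (u → (w → v))) ∨ ((u ↔ v) ∨ (w ↔ u)) = 2/5 ∨ 4/5 = 4/5
(~(~w ↔ w) ∨ ~(w → w)) ∨ ((w ↔ (u → (w → v))) ∨ ((u ↔ v) ∨ (w ↔ u))) = 1/5 ∨ 4/5 = 4/5
~w = ~2/5 = 3/5
v ∨ v = 1/5 ∨ 1/5 = 1/5
(v ∨ v) → w = 1/5 → 2/5 = 1
~w ↔ ((v ∨ v) → w) = 3/5 ↔ 1 = 3/5
w ↔ w = 2/5 ↔ 2/5 = 1
(w ↔ w) ∨ w = 1 ∨ 2/5 = 1
v ↔ w = 1/5 ↔ 2/5 = 4/5
v ∨ w = 1/5 ∨ 2/5 = 2/5
(v ↔ w) → (v ∨ w) = 4/5 → 2/5 = 3/5
~v = ~1/5 = 4/5
~~v = ~4/5 = 1/5
((v ↔ w) → (v ∨ w)) → ~~v = 3/5 → 1/5 = 3/5
((w ↔ w) ∨ w) ∨ (((v ↔ w) → (v ∨ w)) → ~~v) = 1 ∨ 3/5 = 1
(~w ↔ ((v ∨ v) → w)) → (((w ↔ w) ∨ w) ∨ (((v ↔ w) → (v ∨ w)) → ~~v)) = 3/5 → 1 = 1
((~(~w ↔ w) ∨ ~(w → w)) ∨ ((w ↔ (u → (w → v))) ∨ ((u ↔ v) ∨ (w ↔ u)))) ↔ ((~w ↔ ((v ∨ v) → w)) → (((w ↔ w) ∨ w) ∨ (((v ↔ w) → (v ∨ w)) → ~~v))) = 4/5 ↔ 1 = 4/5

4/5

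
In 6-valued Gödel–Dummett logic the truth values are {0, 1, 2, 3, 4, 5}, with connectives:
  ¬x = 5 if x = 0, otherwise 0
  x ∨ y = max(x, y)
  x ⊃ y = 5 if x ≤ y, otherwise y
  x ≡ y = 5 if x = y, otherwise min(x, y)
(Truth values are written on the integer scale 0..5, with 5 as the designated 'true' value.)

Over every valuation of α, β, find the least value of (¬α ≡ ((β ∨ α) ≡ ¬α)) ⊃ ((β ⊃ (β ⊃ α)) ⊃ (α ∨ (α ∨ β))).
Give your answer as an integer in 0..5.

1

Take α = 1, β = 0:
¬α = ¬1 = 0
β ∨ α = 0 ∨ 1 = 1
¬α = ¬1 = 0
(β ∨ α) ≡ ¬α = 1 ≡ 0 = 0
¬α ≡ ((β ∨ α) ≡ ¬α) = 0 ≡ 0 = 5
β ⊃ α = 0 ⊃ 1 = 5
β ⊃ (β ⊃ α) = 0 ⊃ 5 = 5
α ∨ β = 1 ∨ 0 = 1
α ∨ (α ∨ β) = 1 ∨ 1 = 1
(β ⊃ (β ⊃ α)) ⊃ (α ∨ (α ∨ β)) = 5 ⊃ 1 = 1
(¬α ≡ ((β ∨ α) ≡ ¬α)) ⊃ ((β ⊃ (β ⊃ α)) ⊃ (α ∨ (α ∨ β))) = 5 ⊃ 1 = 1
No assignment yields a value below 1, so this is the minimum.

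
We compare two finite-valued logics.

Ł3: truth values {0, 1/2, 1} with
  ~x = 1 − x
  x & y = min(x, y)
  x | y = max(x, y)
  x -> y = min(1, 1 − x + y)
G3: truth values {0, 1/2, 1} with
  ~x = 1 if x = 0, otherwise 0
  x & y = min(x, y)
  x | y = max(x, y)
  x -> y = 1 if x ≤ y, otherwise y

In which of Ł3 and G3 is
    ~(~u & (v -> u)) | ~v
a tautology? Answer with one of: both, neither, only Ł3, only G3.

only G3

In Ł3: at u = 0, v = 1/2 the value is 1/2 — not a tautology.
In G3: every assignment gives 1 — tautology.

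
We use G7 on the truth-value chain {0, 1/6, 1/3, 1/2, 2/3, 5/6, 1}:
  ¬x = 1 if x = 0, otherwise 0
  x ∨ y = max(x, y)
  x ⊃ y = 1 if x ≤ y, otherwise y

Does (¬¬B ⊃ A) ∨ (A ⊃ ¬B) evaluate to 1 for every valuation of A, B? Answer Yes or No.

No

Counterexample: take A = 1/6, B = 1/6.
¬B = ¬1/6 = 0
¬¬B = ¬0 = 1
¬¬B ⊃ A = 1 ⊃ 1/6 = 1/6
¬B = ¬1/6 = 0
A ⊃ ¬B = 1/6 ⊃ 0 = 0
(¬¬B ⊃ A) ∨ (A ⊃ ¬B) = 1/6 ∨ 0 = 1/6
This gives 1/6 ≠ 1.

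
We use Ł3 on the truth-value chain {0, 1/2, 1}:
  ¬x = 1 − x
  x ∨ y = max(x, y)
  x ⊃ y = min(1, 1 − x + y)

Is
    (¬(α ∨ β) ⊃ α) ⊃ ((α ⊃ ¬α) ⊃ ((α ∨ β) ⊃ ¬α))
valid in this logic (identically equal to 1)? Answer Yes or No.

No

Counterexample: take α = 1/2, β = 1.
α ∨ β = 1/2 ∨ 1 = 1
¬(α ∨ β) = ¬1 = 0
¬(α ∨ β) ⊃ α = 0 ⊃ 1/2 = 1
¬α = ¬1/2 = 1/2
α ⊃ ¬α = 1/2 ⊃ 1/2 = 1
α ∨ β = 1/2 ∨ 1 = 1
¬α = ¬1/2 = 1/2
(α ∨ β) ⊃ ¬α = 1 ⊃ 1/2 = 1/2
(α ⊃ ¬α) ⊃ ((α ∨ β) ⊃ ¬α) = 1 ⊃ 1/2 = 1/2
(¬(α ∨ β) ⊃ α) ⊃ ((α ⊃ ¬α) ⊃ ((α ∨ β) ⊃ ¬α)) = 1 ⊃ 1/2 = 1/2
This gives 1/2 ≠ 1.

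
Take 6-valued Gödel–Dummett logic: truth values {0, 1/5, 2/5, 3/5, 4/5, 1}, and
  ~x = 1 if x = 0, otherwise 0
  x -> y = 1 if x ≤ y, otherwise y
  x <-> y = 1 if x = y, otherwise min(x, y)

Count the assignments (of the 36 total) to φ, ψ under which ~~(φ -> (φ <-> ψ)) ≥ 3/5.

31

value 1: 31 assignments (counts)
value 0: 5 assignments
So 31 of the 36 assignments meet the threshold.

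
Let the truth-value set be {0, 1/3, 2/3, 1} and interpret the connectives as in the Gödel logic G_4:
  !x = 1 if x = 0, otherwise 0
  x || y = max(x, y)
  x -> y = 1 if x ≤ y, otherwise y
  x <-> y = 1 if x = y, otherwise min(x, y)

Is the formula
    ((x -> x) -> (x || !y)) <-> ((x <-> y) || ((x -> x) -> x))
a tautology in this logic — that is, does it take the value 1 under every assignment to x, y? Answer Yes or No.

No

Counterexample: take x = 1/3, y = 0.
x -> x = 1/3 -> 1/3 = 1
!y = !0 = 1
x || !y = 1/3 || 1 = 1
(x -> x) -> (x || !y) = 1 -> 1 = 1
x <-> y = 1/3 <-> 0 = 0
x -> x = 1/3 -> 1/3 = 1
(x -> x) -> x = 1 -> 1/3 = 1/3
(x <-> y) || ((x -> x) -> x) = 0 || 1/3 = 1/3
((x -> x) -> (x || !y)) <-> ((x <-> y) || ((x -> x) -> x)) = 1 <-> 1/3 = 1/3
This gives 1/3 ≠ 1.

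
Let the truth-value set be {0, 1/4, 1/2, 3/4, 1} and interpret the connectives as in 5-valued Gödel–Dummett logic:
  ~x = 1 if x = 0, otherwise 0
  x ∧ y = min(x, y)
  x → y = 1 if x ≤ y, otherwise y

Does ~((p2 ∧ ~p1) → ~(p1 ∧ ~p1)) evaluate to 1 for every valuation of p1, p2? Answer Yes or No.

No

Counterexample: take p1 = 0, p2 = 0.
~p1 = ~0 = 1
p2 ∧ ~p1 = 0 ∧ 1 = 0
~p1 = ~0 = 1
p1 ∧ ~p1 = 0 ∧ 1 = 0
~(p1 ∧ ~p1) = ~0 = 1
(p2 ∧ ~p1) → ~(p1 ∧ ~p1) = 0 → 1 = 1
~((p2 ∧ ~p1) → ~(p1 ∧ ~p1)) = ~1 = 0
This gives 0 ≠ 1.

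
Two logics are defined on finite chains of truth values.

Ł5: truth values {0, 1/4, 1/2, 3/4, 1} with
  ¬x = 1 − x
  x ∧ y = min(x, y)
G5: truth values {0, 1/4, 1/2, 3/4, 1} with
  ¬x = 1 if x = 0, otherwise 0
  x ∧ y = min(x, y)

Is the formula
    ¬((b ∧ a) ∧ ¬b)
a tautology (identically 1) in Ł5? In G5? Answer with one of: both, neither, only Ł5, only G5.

In Ł5: at a = 1/4, b = 1/4 the value is 3/4 — not a tautology.
In G5: every assignment gives 1 — tautology.

only G5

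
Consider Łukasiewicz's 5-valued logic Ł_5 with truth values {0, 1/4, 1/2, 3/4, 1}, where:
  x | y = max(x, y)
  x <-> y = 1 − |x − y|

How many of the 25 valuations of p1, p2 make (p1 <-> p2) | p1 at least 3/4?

value 1: 9 assignments (counts)
value 3/4: 9 assignments (counts)
value 1/2: 4 assignments
value 1/4: 2 assignments
value 0: 1 assignment
So 18 of the 25 assignments meet the threshold.

18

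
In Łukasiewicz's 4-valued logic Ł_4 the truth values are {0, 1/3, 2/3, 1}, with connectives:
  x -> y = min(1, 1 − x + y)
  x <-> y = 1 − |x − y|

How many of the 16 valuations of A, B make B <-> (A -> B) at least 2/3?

A = 0, B = 0 ↦ 0  <
A = 0, B = 1/3 ↦ 1/3  <
A = 0, B = 2/3 ↦ 2/3  ≥
A = 0, B = 1 ↦ 1  ≥
A = 1/3, B = 0 ↦ 1/3  <
A = 1/3, B = 1/3 ↦ 1/3  <
A = 1/3, B = 2/3 ↦ 2/3  ≥
A = 1/3, B = 1 ↦ 1  ≥
A = 2/3, B = 0 ↦ 2/3  ≥
A = 2/3, B = 1/3 ↦ 2/3  ≥
A = 2/3, B = 2/3 ↦ 2/3  ≥
A = 2/3, B = 1 ↦ 1  ≥
A = 1, B = 0 ↦ 1  ≥
A = 1, B = 1/3 ↦ 1  ≥
A = 1, B = 2/3 ↦ 1  ≥
A = 1, B = 1 ↦ 1  ≥
So 12 of the 16 assignments meet the threshold.

12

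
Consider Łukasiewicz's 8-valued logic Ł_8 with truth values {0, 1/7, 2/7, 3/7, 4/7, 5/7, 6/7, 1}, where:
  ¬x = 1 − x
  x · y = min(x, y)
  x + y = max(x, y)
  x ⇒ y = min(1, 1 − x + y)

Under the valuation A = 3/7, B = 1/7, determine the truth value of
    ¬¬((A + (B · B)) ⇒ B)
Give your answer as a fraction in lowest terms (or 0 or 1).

5/7

B · B = 1/7 · 1/7 = 1/7
A + (B · B) = 3/7 + 1/7 = 3/7
(A + (B · B)) ⇒ B = 3/7 ⇒ 1/7 = 5/7
¬((A + (B · B)) ⇒ B) = ¬5/7 = 2/7
¬¬((A + (B · B)) ⇒ B) = ¬2/7 = 5/7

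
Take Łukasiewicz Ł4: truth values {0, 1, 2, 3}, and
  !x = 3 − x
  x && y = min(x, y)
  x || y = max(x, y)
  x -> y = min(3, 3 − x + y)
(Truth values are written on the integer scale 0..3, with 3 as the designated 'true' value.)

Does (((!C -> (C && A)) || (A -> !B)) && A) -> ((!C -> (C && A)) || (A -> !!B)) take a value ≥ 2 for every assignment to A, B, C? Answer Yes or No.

Counterexample: take A = 3, B = 0, C = 0.
!C = !0 = 3
C && A = 0 && 3 = 0
!C -> (C && A) = 3 -> 0 = 0
!B = !0 = 3
A -> !B = 3 -> 3 = 3
(!C -> (C && A)) || (A -> !B) = 0 || 3 = 3
((!C -> (C && A)) || (A -> !B)) && A = 3 && 3 = 3
!C = !0 = 3
C && A = 0 && 3 = 0
!C -> (C && A) = 3 -> 0 = 0
!B = !0 = 3
!!B = !3 = 0
A -> !!B = 3 -> 0 = 0
(!C -> (C && A)) || (A -> !!B) = 0 || 0 = 0
(((!C -> (C && A)) || (A -> !B)) && A) -> ((!C -> (C && A)) || (A -> !!B)) = 3 -> 0 = 0
This gives 0, which is below 2.

No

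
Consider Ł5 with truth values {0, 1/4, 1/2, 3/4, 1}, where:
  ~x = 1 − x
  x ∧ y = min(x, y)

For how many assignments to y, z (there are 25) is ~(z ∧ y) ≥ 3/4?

16

value 1: 9 assignments (counts)
value 3/4: 7 assignments (counts)
value 1/2: 5 assignments
value 1/4: 3 assignments
value 0: 1 assignment
So 16 of the 25 assignments meet the threshold.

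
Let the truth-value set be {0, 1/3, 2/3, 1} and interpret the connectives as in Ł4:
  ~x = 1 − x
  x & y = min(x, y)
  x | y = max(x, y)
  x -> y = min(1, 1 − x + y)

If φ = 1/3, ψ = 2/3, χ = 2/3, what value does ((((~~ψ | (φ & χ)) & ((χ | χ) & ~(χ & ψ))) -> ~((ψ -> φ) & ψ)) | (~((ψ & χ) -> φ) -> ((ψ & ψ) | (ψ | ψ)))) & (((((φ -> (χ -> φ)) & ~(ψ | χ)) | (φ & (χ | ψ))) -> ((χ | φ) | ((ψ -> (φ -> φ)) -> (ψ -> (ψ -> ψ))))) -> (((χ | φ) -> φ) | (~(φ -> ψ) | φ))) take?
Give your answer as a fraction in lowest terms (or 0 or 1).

~ψ = ~2/3 = 1/3
~~ψ = ~1/3 = 2/3
φ & χ = 1/3 & 2/3 = 1/3
~~ψ | (φ & χ) = 2/3 | 1/3 = 2/3
χ | χ = 2/3 | 2/3 = 2/3
χ & ψ = 2/3 & 2/3 = 2/3
~(χ & ψ) = ~2/3 = 1/3
(χ | χ) & ~(χ & ψ) = 2/3 & 1/3 = 1/3
(~~ψ | (φ & χ)) & ((χ | χ) & ~(χ & ψ)) = 2/3 & 1/3 = 1/3
ψ -> φ = 2/3 -> 1/3 = 2/3
(ψ -> φ) & ψ = 2/3 & 2/3 = 2/3
~((ψ -> φ) & ψ) = ~2/3 = 1/3
((~~ψ | (φ & χ)) & ((χ | χ) & ~(χ & ψ))) -> ~((ψ -> φ) & ψ) = 1/3 -> 1/3 = 1
ψ & χ = 2/3 & 2/3 = 2/3
(ψ & χ) -> φ = 2/3 -> 1/3 = 2/3
~((ψ & χ) -> φ) = ~2/3 = 1/3
ψ & ψ = 2/3 & 2/3 = 2/3
ψ | ψ = 2/3 | 2/3 = 2/3
(ψ & ψ) | (ψ | ψ) = 2/3 | 2/3 = 2/3
~((ψ & χ) -> φ) -> ((ψ & ψ) | (ψ | ψ)) = 1/3 -> 2/3 = 1
(((~~ψ | (φ & χ)) & ((χ | χ) & ~(χ & ψ))) -> ~((ψ -> φ) & ψ)) | (~((ψ & χ) -> φ) -> ((ψ & ψ) | (ψ | ψ))) = 1 | 1 = 1
χ -> φ = 2/3 -> 1/3 = 2/3
φ -> (χ -> φ) = 1/3 -> 2/3 = 1
ψ | χ = 2/3 | 2/3 = 2/3
~(ψ | χ) = ~2/3 = 1/3
(φ -> (χ -> φ)) & ~(ψ | χ) = 1 & 1/3 = 1/3
χ | ψ = 2/3 | 2/3 = 2/3
φ & (χ | ψ) = 1/3 & 2/3 = 1/3
((φ -> (χ -> φ)) & ~(ψ | χ)) | (φ & (χ | ψ)) = 1/3 | 1/3 = 1/3
χ | φ = 2/3 | 1/3 = 2/3
φ -> φ = 1/3 -> 1/3 = 1
ψ -> (φ -> φ) = 2/3 -> 1 = 1
ψ -> ψ = 2/3 -> 2/3 = 1
ψ -> (ψ -> ψ) = 2/3 -> 1 = 1
(ψ -> (φ -> φ)) -> (ψ -> (ψ -> ψ)) = 1 -> 1 = 1
(χ | φ) | ((ψ -> (φ -> φ)) -> (ψ -> (ψ -> ψ))) = 2/3 | 1 = 1
(((φ -> (χ -> φ)) & ~(ψ | χ)) | (φ & (χ | ψ))) -> ((χ | φ) | ((ψ -> (φ -> φ)) -> (ψ -> (ψ -> ψ)))) = 1/3 -> 1 = 1
χ | φ = 2/3 | 1/3 = 2/3
(χ | φ) -> φ = 2/3 -> 1/3 = 2/3
φ -> ψ = 1/3 -> 2/3 = 1
~(φ -> ψ) = ~1 = 0
~(φ -> ψ) | φ = 0 | 1/3 = 1/3
((χ | φ) -> φ) | (~(φ -> ψ) | φ) = 2/3 | 1/3 = 2/3
((((φ -> (χ -> φ)) & ~(ψ | χ)) | (φ & (χ | ψ))) -> ((χ | φ) | ((ψ -> (φ -> φ)) -> (ψ -> (ψ -> ψ))))) -> (((χ | φ) -> φ) | (~(φ -> ψ) | φ)) = 1 -> 2/3 = 2/3
((((~~ψ | (φ & χ)) & ((χ | χ) & ~(χ & ψ))) -> ~((ψ -> φ) & ψ)) | (~((ψ & χ) -> φ) -> ((ψ & ψ) | (ψ | ψ)))) & (((((φ -> (χ -> φ)) & ~(ψ | χ)) | (φ & (χ | ψ))) -> ((χ | φ) | ((ψ -> (φ -> φ)) -> (ψ -> (ψ -> ψ))))) -> (((χ | φ) -> φ) | (~(φ -> ψ) | φ))) = 1 & 2/3 = 2/3

2/3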